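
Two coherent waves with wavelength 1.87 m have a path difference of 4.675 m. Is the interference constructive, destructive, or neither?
destructive — path difference = 2.5λ, an odd multiple of λ/2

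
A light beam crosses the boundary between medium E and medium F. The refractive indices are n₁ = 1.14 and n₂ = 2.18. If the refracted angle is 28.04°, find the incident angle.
sin θ₁ = (n₂/n₁)·sin θ₂ → θ₁ = 64.02°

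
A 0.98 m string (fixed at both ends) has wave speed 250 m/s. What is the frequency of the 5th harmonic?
fₙ = nv/(2L) = 637.8 Hz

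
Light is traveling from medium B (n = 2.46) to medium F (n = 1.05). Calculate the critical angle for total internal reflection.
θc = arcsin(n₂/n₁) = 25.27°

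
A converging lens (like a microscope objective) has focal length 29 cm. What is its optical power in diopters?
P = 1/f = 3.448 D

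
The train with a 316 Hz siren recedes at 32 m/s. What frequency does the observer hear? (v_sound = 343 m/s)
f_obs = f·v/(v + v_s) = 289 Hz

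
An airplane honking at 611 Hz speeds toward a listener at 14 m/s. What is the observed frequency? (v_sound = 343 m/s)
f_obs = f·v/(v − v_s) = 637 Hz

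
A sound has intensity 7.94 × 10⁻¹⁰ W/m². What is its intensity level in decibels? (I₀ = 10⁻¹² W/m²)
β = 10·log₁₀(I/I₀) = 29 dB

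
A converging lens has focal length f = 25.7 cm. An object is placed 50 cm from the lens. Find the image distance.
1/di = 1/f − 1/do → di = 52.88 cm (real image)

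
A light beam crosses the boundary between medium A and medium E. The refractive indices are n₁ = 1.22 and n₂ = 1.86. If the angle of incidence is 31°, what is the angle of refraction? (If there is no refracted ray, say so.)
sin θ₂ = (n₁/n₂)·sin θ₁ = 0.3378 → θ₂ = 19.74°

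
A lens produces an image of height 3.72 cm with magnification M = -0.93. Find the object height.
ho = |hi|/|M| = 4 cm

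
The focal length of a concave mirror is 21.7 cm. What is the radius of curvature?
R = 2|f| = 43.4 cm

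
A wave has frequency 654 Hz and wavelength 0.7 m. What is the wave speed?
v = fλ = 457.8 m/s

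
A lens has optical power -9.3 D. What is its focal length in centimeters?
f = 1/P = -10.75 cm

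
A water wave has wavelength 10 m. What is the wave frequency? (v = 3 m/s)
f = v/λ = 0.3 Hz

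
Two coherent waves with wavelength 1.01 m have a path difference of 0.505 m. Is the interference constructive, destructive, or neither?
destructive — path difference = 0.5λ, an odd multiple of λ/2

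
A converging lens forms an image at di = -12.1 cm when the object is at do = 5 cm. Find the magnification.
M = −di/do = 2.42 (upright image)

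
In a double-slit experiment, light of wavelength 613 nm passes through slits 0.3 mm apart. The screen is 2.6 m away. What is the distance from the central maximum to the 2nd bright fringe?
y = mλL/d = 10.63 mm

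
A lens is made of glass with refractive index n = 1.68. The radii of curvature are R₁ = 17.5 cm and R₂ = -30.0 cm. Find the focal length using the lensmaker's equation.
1/f = (n − 1)(1/R₁ − 1/R₂) → f = 16.25 cm (converging lens)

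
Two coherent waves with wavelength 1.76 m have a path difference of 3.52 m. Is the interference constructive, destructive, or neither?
constructive — path difference = 2λ, a whole number of wavelengths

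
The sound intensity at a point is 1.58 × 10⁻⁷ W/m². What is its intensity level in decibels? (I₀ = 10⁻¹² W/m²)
β = 10·log₁₀(I/I₀) = 51.99 dB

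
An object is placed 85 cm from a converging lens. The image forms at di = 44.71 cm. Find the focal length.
1/f = 1/do + 1/di → f = 29.3 cm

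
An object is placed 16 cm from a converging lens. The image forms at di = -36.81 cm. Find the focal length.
1/f = 1/do + 1/di → f = 28.3 cm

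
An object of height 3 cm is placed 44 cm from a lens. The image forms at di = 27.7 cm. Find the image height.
hi = (-di/do) × ho = -1.889 cm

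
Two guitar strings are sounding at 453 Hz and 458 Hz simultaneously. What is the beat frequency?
5 Hz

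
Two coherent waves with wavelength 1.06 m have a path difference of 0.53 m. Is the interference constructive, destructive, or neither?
destructive — path difference = 0.5λ, an odd multiple of λ/2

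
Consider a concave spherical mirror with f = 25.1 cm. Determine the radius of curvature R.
R = 2|f| = 50.2 cm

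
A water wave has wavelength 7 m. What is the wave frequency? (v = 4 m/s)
f = v/λ = 0.5714 Hz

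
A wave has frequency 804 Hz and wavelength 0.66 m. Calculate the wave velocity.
v = fλ = 530.6 m/s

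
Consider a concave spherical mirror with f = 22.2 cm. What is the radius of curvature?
R = 2|f| = 44.4 cm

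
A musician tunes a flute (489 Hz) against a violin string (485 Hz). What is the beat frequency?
4 Hz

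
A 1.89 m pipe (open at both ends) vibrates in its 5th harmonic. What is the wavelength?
λₙ = 2L/n = 0.756 m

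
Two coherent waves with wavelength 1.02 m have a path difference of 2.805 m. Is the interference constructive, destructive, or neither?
neither (partial) — path difference = 2.75λ, neither a whole number of wavelengths nor an odd multiple of λ/2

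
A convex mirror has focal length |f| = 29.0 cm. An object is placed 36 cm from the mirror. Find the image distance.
f = −29.0 cm (convex); 1/di = 1/f − 1/do → di = -16.06 cm (virtual image, behind mirror)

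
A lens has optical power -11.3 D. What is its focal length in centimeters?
f = 1/P = -8.85 cm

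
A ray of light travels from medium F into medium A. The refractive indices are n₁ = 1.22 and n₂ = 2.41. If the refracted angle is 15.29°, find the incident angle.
sin θ₁ = (n₂/n₁)·sin θ₂ → θ₁ = 31.39°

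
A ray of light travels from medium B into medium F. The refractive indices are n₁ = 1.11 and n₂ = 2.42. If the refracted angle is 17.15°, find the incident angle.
sin θ₁ = (n₂/n₁)·sin θ₂ → θ₁ = 40.01°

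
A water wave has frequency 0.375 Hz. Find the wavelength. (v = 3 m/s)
λ = v/f = 8 m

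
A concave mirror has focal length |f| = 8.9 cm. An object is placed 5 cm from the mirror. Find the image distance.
f = +8.9 cm (concave); 1/di = 1/f − 1/do → di = -11.41 cm (virtual image, behind mirror)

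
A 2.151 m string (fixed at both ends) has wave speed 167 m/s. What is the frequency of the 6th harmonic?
fₙ = nv/(2L) = 232.9 Hz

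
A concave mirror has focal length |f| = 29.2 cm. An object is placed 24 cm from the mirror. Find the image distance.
f = +29.2 cm (concave); 1/di = 1/f − 1/do → di = -134.8 cm (virtual image, behind mirror)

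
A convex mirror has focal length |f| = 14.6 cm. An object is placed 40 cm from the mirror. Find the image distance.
f = −14.6 cm (convex); 1/di = 1/f − 1/do → di = -10.7 cm (virtual image, behind mirror)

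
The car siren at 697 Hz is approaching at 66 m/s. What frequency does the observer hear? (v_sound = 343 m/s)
f_obs = f·v/(v − v_s) = 863.1 Hz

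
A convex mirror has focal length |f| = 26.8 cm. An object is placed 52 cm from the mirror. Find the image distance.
f = −26.8 cm (convex); 1/di = 1/f − 1/do → di = -17.69 cm (virtual image, behind mirror)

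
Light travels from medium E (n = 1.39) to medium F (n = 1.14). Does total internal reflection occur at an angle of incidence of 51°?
θc = arcsin(n₂/n₁) = 55.1°; 51° < θc, so no — the ray refracts.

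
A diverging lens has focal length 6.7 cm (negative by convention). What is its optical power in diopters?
P = 1/f = -14.93 D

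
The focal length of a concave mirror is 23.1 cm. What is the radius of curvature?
R = 2|f| = 46.2 cm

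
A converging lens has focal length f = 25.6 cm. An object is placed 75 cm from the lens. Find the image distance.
1/di = 1/f − 1/do → di = 38.87 cm (real image)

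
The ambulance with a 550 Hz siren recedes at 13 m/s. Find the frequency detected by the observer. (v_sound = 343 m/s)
f_obs = f·v/(v + v_s) = 529.9 Hz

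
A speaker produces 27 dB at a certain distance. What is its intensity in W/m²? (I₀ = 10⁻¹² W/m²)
I = I₀·10^(β/10) = 5.01 × 10⁻¹⁰ W/m²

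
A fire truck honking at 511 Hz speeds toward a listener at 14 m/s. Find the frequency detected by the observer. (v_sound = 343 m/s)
f_obs = f·v/(v − v_s) = 532.7 Hz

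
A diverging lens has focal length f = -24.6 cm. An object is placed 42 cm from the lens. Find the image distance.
1/di = 1/f − 1/do → di = -15.51 cm (virtual image)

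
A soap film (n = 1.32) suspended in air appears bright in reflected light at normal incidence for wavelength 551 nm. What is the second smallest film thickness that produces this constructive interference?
2nt = (m − ½)λ with m = 2 → t = (m − ½)λ/(2n) = 313.1 nm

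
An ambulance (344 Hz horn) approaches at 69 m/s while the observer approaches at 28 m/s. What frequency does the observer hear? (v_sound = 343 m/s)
f_obs = f·(v + v_o)/(v − v_s) = 465.8 Hz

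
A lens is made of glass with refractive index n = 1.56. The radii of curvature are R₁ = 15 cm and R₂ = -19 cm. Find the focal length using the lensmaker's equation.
1/f = (n − 1)(1/R₁ − 1/R₂) → f = 14.97 cm (converging lens)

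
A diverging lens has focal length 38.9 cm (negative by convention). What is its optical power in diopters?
P = 1/f = -2.571 D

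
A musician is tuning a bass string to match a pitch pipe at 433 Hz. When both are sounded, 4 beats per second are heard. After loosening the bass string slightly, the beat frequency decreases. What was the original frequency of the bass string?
437 Hz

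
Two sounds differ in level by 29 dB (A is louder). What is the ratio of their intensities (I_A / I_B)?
I_A/I_B = 10^(Δβ/10) = 794.3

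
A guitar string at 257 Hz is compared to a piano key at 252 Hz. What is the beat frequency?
5 Hz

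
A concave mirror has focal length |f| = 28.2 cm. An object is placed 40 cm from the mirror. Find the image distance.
f = +28.2 cm (concave); 1/di = 1/f − 1/do → di = 95.59 cm (real image, in front of mirror)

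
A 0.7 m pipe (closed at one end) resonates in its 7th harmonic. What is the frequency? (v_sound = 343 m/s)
fₙ = nv/(4L) = 857.5 Hz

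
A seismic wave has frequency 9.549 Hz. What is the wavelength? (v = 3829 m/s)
λ = v/f = 401 m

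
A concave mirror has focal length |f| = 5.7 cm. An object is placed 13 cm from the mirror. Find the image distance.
f = +5.7 cm (concave); 1/di = 1/f − 1/do → di = 10.15 cm (real image, in front of mirror)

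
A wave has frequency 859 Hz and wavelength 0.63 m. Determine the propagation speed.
v = fλ = 541.2 m/s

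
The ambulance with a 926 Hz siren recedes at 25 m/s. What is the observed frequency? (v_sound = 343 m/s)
f_obs = f·v/(v + v_s) = 863.1 Hz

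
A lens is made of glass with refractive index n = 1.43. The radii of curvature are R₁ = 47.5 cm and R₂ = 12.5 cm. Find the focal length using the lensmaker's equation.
1/f = (n − 1)(1/R₁ − 1/R₂) → f = -39.45 cm (diverging lens)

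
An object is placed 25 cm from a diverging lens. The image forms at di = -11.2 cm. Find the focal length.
1/f = 1/do + 1/di → f = -20.29 cm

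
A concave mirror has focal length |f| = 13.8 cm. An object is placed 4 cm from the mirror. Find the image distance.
f = +13.8 cm (concave); 1/di = 1/f − 1/do → di = -5.633 cm (virtual image, behind mirror)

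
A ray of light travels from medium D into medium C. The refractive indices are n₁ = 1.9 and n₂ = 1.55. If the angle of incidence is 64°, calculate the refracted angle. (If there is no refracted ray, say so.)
sin θ₂ = (n₁/n₂)·sin θ₁ = 1.102 > 1, so there is no refracted ray — the light undergoes total internal reflection.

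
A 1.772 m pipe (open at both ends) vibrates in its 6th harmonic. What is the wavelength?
λₙ = 2L/n = 0.5907 m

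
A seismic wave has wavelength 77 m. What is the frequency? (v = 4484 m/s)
f = v/λ = 58.23 Hz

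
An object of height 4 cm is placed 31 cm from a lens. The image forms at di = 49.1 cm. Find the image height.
hi = (-di/do) × ho = -6.335 cm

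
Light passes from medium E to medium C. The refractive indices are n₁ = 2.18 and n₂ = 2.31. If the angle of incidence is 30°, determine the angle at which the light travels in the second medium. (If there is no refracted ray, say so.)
sin θ₂ = (n₁/n₂)·sin θ₁ = 0.4719 → θ₂ = 28.16°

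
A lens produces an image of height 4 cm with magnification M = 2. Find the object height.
ho = |hi|/|M| = 2 cm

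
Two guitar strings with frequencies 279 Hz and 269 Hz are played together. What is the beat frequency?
10 Hz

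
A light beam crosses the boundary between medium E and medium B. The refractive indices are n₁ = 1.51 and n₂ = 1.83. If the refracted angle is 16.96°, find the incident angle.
sin θ₁ = (n₂/n₁)·sin θ₂ → θ₁ = 20.7°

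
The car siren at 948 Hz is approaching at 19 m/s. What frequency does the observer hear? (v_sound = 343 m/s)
f_obs = f·v/(v − v_s) = 1004 Hz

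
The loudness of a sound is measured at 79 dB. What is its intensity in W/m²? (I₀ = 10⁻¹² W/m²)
I = I₀·10^(β/10) = 7.94 × 10⁻⁵ W/m²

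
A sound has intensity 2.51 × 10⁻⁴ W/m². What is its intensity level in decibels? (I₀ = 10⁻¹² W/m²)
β = 10·log₁₀(I/I₀) = 84 dB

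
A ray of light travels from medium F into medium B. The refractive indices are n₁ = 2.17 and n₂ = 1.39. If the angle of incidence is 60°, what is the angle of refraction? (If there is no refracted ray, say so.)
sin θ₂ = (n₁/n₂)·sin θ₁ = 1.352 > 1, so there is no refracted ray — the light undergoes total internal reflection.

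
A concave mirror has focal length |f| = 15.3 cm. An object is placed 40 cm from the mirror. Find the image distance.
f = +15.3 cm (concave); 1/di = 1/f − 1/do → di = 24.78 cm (real image, in front of mirror)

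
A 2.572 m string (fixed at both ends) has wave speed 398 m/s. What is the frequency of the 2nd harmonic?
fₙ = nv/(2L) = 154.7 Hz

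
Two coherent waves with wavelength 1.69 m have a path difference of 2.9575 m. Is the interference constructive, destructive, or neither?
neither (partial) — path difference = 1.75λ, neither a whole number of wavelengths nor an odd multiple of λ/2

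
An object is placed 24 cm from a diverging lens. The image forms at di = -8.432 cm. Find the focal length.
1/f = 1/do + 1/di → f = -13 cm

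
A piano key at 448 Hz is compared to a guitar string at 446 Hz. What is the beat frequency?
2 Hz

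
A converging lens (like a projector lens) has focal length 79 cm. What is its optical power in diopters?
P = 1/f = 1.266 D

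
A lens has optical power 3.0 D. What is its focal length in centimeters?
f = 1/P = 33.33 cm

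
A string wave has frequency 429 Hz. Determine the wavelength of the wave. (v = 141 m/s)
λ = v/f = 0.3287 m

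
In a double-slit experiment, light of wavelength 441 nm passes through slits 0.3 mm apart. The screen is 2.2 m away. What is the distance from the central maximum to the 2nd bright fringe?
y = mλL/d = 6.468 mm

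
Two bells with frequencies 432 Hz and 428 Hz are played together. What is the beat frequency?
4 Hz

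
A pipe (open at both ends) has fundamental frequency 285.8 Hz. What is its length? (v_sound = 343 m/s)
L = v/(2f₁) = 0.6001 m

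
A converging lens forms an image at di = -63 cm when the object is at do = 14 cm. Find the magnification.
M = −di/do = 4.5 (upright image)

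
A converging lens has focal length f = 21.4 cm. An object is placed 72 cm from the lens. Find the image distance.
1/di = 1/f − 1/do → di = 30.45 cm (real image)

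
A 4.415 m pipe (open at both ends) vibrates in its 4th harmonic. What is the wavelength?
λₙ = 2L/n = 2.208 m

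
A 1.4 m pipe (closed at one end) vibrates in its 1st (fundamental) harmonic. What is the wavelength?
λₙ = 4L/n = 5.6 m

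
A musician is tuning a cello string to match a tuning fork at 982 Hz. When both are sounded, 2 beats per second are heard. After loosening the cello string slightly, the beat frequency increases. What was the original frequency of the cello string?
980 Hz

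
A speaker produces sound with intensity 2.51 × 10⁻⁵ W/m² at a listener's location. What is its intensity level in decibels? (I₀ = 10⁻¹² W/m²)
β = 10·log₁₀(I/I₀) = 74 dB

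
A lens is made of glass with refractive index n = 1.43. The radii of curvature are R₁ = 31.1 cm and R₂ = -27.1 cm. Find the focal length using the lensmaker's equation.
1/f = (n − 1)(1/R₁ − 1/R₂) → f = 33.68 cm (converging lens)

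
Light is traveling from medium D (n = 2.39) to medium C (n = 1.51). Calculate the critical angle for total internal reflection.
θc = arcsin(n₂/n₁) = 39.18°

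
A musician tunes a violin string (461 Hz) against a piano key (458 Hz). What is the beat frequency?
3 Hz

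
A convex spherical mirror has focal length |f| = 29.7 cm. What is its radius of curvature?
R = 2|f| = 59.4 cm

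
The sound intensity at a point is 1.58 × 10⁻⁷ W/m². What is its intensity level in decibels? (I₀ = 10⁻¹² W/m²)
β = 10·log₁₀(I/I₀) = 51.99 dB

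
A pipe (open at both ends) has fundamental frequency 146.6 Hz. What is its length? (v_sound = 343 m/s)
L = v/(2f₁) = 1.17 m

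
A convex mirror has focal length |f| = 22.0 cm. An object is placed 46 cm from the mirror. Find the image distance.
f = −22.0 cm (convex); 1/di = 1/f − 1/do → di = -14.88 cm (virtual image, behind mirror)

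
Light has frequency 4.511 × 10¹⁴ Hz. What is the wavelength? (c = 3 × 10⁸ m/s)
λ = c/f = 665 nm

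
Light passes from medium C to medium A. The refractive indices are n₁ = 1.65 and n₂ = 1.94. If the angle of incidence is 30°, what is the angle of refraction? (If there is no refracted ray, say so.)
sin θ₂ = (n₁/n₂)·sin θ₁ = 0.4253 → θ₂ = 25.17°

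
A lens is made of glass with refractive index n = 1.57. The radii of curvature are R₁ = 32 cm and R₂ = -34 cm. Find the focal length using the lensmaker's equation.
1/f = (n − 1)(1/R₁ − 1/R₂) → f = 28.92 cm (converging lens)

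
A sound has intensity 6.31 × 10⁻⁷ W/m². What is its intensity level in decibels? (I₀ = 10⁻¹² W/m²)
β = 10·log₁₀(I/I₀) = 58 dB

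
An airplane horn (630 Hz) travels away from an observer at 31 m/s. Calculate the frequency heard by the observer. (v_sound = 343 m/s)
f_obs = f·v/(v + v_s) = 577.8 Hz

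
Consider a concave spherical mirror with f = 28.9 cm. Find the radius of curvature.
R = 2|f| = 57.8 cm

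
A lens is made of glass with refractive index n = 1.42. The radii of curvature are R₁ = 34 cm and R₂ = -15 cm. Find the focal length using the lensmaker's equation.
1/f = (n − 1)(1/R₁ − 1/R₂) → f = 24.78 cm (converging lens)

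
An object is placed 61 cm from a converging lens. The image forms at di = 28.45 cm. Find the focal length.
1/f = 1/do + 1/di → f = 19.4 cm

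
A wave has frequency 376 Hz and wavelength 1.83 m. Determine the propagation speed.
v = fλ = 688.1 m/s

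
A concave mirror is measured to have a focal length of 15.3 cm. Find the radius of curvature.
R = 2|f| = 30.6 cm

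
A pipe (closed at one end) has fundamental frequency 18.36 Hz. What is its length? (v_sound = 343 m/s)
L = v/(4f₁) = 4.67 m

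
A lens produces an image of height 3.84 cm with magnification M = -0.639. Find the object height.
ho = |hi|/|M| = 6.009 cm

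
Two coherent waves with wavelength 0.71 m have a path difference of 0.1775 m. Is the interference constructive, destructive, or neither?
neither (partial) — path difference = 0.25λ, neither a whole number of wavelengths nor an odd multiple of λ/2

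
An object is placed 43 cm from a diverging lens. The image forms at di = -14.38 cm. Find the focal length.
1/f = 1/do + 1/di → f = -21.61 cm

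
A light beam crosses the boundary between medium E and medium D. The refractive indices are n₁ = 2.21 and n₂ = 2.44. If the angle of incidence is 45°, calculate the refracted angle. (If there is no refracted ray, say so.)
sin θ₂ = (n₁/n₂)·sin θ₁ = 0.6405 → θ₂ = 39.83°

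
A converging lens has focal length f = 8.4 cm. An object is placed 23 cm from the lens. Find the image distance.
1/di = 1/f − 1/do → di = 13.23 cm (real image)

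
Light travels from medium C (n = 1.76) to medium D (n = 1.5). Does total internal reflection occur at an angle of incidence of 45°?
θc = arcsin(n₂/n₁) = 58.46°; 45° < θc, so no — the ray refracts.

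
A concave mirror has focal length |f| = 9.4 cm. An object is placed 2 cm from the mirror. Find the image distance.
f = +9.4 cm (concave); 1/di = 1/f − 1/do → di = -2.541 cm (virtual image, behind mirror)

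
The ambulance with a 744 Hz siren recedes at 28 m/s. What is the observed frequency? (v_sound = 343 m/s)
f_obs = f·v/(v + v_s) = 687.8 Hz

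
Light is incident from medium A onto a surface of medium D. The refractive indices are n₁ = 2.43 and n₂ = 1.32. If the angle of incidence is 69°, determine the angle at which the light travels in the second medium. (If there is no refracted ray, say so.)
sin θ₂ = (n₁/n₂)·sin θ₁ = 1.719 > 1, so there is no refracted ray — the light undergoes total internal reflection.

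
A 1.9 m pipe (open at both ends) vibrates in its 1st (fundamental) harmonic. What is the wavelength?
λₙ = 2L/n = 3.8 m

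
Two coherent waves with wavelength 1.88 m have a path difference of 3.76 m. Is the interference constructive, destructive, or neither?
constructive — path difference = 2λ, a whole number of wavelengths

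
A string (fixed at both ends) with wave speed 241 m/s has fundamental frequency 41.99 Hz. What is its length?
L = v/(2f₁) = 2.87 m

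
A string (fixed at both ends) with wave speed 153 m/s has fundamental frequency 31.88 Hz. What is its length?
L = v/(2f₁) = 2.4 m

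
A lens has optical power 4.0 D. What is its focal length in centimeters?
f = 1/P = 25 cm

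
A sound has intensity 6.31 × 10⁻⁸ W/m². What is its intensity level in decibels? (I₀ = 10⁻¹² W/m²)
β = 10·log₁₀(I/I₀) = 48 dB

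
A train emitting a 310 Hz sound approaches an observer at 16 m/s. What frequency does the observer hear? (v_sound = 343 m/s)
f_obs = f·v/(v − v_s) = 325.2 Hz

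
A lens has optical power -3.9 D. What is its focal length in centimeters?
f = 1/P = -25.64 cm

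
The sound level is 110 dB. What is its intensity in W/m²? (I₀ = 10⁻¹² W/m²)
I = I₀·10^(β/10) = 1.00 × 10⁻¹ W/m²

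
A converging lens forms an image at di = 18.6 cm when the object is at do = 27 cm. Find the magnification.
M = −di/do = -0.6889 (inverted image)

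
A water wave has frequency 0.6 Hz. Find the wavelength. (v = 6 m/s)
λ = v/f = 10 m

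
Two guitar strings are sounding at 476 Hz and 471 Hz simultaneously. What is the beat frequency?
5 Hz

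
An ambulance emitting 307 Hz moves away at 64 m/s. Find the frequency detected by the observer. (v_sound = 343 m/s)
f_obs = f·v/(v + v_s) = 258.7 Hz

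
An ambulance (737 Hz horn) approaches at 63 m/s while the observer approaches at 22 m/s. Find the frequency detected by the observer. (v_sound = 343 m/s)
f_obs = f·(v + v_o)/(v − v_s) = 960.7 Hz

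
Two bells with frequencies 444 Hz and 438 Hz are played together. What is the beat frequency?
6 Hz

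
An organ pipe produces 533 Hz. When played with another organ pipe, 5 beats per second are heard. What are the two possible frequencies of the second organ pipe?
f₂ = 533 ± 5 Hz → 538 Hz or 528 Hz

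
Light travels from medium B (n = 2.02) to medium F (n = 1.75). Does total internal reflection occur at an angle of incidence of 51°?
θc = arcsin(n₂/n₁) = 60.04°; 51° < θc, so no — the ray refracts.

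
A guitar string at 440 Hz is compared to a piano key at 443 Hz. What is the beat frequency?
3 Hz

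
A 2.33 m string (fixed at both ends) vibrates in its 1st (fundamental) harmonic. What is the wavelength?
λₙ = 2L/n = 4.66 m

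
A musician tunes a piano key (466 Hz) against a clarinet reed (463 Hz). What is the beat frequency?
3 Hz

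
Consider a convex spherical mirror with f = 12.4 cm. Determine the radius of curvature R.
R = 2|f| = 24.8 cm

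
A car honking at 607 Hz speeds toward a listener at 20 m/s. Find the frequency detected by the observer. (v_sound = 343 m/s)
f_obs = f·v/(v − v_s) = 644.6 Hz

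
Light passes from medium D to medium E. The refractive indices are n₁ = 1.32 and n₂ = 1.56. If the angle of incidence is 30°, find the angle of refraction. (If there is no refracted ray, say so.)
sin θ₂ = (n₁/n₂)·sin θ₁ = 0.4231 → θ₂ = 25.03°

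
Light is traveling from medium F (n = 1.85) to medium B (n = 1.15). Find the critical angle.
θc = arcsin(n₂/n₁) = 38.43°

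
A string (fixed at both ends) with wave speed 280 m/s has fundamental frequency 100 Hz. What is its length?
L = v/(2f₁) = 1.4 m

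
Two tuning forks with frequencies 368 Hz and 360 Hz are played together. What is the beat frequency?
8 Hz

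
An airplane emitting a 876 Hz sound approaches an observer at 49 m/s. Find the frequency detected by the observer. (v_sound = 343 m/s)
f_obs = f·v/(v − v_s) = 1022 Hz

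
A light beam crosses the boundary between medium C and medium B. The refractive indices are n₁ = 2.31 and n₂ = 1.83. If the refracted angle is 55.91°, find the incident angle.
sin θ₁ = (n₂/n₁)·sin θ₂ → θ₁ = 41°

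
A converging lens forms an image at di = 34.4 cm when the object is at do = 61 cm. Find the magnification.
M = −di/do = -0.5639 (inverted image)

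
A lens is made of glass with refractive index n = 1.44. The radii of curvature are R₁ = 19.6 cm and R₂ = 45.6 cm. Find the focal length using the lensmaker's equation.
1/f = (n − 1)(1/R₁ − 1/R₂) → f = 78.13 cm (converging lens)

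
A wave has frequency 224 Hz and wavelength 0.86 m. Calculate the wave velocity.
v = fλ = 192.6 m/s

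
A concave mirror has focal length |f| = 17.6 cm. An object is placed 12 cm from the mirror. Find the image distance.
f = +17.6 cm (concave); 1/di = 1/f − 1/do → di = -37.71 cm (virtual image, behind mirror)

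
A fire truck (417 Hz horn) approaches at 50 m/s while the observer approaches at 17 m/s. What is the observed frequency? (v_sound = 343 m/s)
f_obs = f·(v + v_o)/(v − v_s) = 512.4 Hz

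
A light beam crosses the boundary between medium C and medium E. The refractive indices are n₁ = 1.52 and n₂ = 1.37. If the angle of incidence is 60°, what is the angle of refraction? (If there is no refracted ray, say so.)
sin θ₂ = (n₁/n₂)·sin θ₁ = 0.9608 → θ₂ = 73.91°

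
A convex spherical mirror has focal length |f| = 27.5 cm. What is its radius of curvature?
R = 2|f| = 55 cm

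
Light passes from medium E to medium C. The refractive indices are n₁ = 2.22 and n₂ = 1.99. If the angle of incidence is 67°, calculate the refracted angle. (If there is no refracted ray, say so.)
sin θ₂ = (n₁/n₂)·sin θ₁ = 1.027 > 1, so there is no refracted ray — the light undergoes total internal reflection.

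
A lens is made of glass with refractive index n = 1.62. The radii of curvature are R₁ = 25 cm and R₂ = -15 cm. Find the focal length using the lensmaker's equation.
1/f = (n − 1)(1/R₁ − 1/R₂) → f = 15.12 cm (converging lens)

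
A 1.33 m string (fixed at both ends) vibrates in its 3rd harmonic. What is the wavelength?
λₙ = 2L/n = 0.8867 m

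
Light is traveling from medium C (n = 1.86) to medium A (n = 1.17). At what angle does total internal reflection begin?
θc = arcsin(n₂/n₁) = 38.98°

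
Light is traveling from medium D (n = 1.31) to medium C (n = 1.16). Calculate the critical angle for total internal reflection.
θc = arcsin(n₂/n₁) = 62.31°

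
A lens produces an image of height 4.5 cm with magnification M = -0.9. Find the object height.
ho = |hi|/|M| = 5 cm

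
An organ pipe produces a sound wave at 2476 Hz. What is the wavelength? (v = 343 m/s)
λ = v/f = 0.1385 m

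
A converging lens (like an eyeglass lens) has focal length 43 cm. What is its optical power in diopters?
P = 1/f = 2.326 D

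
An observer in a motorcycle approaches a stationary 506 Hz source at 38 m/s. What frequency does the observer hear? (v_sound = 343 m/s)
f_obs = f·(v + v_o)/v = 562.1 Hz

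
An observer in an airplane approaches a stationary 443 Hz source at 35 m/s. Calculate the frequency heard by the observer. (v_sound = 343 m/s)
f_obs = f·(v + v_o)/v = 488.2 Hz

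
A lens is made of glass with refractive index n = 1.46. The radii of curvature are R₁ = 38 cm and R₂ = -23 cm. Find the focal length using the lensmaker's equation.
1/f = (n − 1)(1/R₁ − 1/R₂) → f = 31.15 cm (converging lens)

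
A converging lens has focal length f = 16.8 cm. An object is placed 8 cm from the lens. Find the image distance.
1/di = 1/f − 1/do → di = -15.27 cm (virtual image)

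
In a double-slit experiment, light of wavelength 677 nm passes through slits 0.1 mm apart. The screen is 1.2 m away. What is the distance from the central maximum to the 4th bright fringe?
y = mλL/d = 32.5 mm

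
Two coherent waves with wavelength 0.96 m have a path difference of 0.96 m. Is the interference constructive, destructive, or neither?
constructive — path difference = 1λ, a whole number of wavelengths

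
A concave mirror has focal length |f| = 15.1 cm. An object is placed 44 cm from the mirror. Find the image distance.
f = +15.1 cm (concave); 1/di = 1/f − 1/do → di = 22.99 cm (real image, in front of mirror)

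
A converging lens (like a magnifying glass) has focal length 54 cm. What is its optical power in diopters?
P = 1/f = 1.852 D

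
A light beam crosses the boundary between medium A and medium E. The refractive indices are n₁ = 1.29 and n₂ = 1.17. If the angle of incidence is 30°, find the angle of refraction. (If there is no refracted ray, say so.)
sin θ₂ = (n₁/n₂)·sin θ₁ = 0.5513 → θ₂ = 33.46°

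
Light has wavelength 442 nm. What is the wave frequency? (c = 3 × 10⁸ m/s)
f = c/λ = 6.787 × 10¹⁴ Hz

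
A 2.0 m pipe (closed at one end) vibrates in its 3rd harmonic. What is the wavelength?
λₙ = 4L/n = 2.667 m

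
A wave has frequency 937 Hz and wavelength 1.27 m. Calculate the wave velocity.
v = fλ = 1190 m/s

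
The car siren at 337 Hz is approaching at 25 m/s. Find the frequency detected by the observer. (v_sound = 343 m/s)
f_obs = f·v/(v − v_s) = 363.5 Hz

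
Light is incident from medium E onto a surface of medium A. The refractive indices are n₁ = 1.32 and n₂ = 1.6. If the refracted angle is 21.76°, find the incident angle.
sin θ₁ = (n₂/n₁)·sin θ₂ → θ₁ = 26.7°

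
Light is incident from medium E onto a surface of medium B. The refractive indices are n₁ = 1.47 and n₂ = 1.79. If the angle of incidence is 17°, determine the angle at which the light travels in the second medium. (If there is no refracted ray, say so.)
sin θ₂ = (n₁/n₂)·sin θ₁ = 0.2401 → θ₂ = 13.89°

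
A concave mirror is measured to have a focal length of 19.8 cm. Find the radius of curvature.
R = 2|f| = 39.6 cm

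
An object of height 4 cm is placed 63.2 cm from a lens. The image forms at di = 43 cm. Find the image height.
hi = (-di/do) × ho = -2.722 cm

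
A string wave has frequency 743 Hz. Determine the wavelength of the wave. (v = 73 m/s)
λ = v/f = 0.09825 m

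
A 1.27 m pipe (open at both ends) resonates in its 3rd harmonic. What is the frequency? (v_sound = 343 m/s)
fₙ = nv/(2L) = 405.1 Hz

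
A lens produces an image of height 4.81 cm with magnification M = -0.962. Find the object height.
ho = |hi|/|M| = 5 cm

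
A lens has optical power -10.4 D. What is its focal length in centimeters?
f = 1/P = -9.615 cm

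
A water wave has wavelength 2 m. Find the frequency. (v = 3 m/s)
f = v/λ = 1.5 Hz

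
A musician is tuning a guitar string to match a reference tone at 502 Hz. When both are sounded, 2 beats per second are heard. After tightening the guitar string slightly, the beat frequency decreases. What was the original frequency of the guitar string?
500 Hz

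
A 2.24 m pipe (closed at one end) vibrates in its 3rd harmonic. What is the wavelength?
λₙ = 4L/n = 2.987 m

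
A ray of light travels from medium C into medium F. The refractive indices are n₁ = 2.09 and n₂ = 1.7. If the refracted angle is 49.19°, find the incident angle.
sin θ₁ = (n₂/n₁)·sin θ₂ → θ₁ = 38°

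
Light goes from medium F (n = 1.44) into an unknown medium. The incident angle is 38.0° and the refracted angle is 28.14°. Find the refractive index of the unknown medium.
n₂ = n₁·sin θ₁ / sin θ₂ = 1.88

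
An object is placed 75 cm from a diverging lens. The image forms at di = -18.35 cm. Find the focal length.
1/f = 1/do + 1/di → f = -24.29 cm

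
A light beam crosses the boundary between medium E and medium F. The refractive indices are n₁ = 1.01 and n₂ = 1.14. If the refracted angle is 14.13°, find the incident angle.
sin θ₁ = (n₂/n₁)·sin θ₂ → θ₁ = 15.99°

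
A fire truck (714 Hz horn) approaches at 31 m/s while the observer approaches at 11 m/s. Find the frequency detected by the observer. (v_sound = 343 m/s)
f_obs = f·(v + v_o)/(v − v_s) = 810.1 Hz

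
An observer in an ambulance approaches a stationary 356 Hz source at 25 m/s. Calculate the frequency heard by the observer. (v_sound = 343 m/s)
f_obs = f·(v + v_o)/v = 381.9 Hz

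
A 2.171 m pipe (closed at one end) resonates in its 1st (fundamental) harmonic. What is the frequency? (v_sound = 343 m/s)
fₙ = nv/(4L) = 39.5 Hz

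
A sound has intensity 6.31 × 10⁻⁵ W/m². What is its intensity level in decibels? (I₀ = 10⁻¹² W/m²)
β = 10·log₁₀(I/I₀) = 78 dB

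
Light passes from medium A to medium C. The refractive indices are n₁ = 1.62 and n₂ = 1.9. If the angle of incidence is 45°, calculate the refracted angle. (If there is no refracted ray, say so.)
sin θ₂ = (n₁/n₂)·sin θ₁ = 0.6029 → θ₂ = 37.08°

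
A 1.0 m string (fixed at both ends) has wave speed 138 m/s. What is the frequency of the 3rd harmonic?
fₙ = nv/(2L) = 207 Hz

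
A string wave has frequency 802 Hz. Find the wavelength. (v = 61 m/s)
λ = v/f = 0.07606 m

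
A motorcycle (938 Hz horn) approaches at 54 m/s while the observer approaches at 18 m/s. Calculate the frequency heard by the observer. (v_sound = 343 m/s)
f_obs = f·(v + v_o)/(v − v_s) = 1172 Hz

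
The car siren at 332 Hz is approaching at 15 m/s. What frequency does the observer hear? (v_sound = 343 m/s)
f_obs = f·v/(v − v_s) = 347.2 Hz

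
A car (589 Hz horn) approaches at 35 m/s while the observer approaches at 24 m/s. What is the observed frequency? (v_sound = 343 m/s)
f_obs = f·(v + v_o)/(v − v_s) = 701.8 Hz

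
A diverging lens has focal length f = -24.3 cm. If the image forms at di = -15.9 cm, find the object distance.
1/do = 1/f − 1/di → do = 46 cm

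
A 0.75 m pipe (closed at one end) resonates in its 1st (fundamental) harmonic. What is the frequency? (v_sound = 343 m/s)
fₙ = nv/(4L) = 114.3 Hz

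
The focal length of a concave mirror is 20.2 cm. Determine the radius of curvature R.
R = 2|f| = 40.4 cm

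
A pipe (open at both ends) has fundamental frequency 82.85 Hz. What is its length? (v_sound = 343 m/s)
L = v/(2f₁) = 2.07 m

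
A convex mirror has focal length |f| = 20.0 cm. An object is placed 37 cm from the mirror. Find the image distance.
f = −20.0 cm (convex); 1/di = 1/f − 1/do → di = -12.98 cm (virtual image, behind mirror)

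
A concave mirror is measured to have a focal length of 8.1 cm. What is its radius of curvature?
R = 2|f| = 16.2 cm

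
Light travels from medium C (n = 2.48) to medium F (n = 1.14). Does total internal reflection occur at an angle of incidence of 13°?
θc = arcsin(n₂/n₁) = 27.37°; 13° < θc, so no — the ray refracts.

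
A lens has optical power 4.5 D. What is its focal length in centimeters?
f = 1/P = 22.22 cm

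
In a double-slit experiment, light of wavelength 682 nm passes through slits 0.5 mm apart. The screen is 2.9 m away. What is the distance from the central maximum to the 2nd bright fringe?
y = mλL/d = 7.911 mm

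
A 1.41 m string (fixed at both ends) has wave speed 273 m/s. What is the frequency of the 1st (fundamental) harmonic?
fₙ = nv/(2L) = 96.81 Hz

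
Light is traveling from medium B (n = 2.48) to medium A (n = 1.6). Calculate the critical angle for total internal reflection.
θc = arcsin(n₂/n₁) = 40.18°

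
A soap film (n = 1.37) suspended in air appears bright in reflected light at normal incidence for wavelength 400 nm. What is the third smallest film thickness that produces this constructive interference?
2nt = (m − ½)λ with m = 3 → t = (m − ½)λ/(2n) = 365 nm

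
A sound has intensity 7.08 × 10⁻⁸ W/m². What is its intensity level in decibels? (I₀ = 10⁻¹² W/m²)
β = 10·log₁₀(I/I₀) = 48.5 dB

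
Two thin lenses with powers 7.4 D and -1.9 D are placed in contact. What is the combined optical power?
P_total = P₁ + P₂ = 5.5 D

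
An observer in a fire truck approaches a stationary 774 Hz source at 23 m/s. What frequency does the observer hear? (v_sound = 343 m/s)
f_obs = f·(v + v_o)/v = 825.9 Hz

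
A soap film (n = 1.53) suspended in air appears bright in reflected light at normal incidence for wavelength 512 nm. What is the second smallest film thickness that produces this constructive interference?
2nt = (m − ½)λ with m = 2 → t = (m − ½)λ/(2n) = 251 nm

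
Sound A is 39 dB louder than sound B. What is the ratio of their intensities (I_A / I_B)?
I_A/I_B = 10^(Δβ/10) = 7943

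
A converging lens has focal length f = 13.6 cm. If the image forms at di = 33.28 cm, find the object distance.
1/do = 1/f − 1/di → do = 23 cm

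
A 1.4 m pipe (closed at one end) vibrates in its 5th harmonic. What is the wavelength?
λₙ = 4L/n = 1.12 m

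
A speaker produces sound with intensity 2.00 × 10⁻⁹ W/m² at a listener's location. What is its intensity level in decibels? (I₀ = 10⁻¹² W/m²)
β = 10·log₁₀(I/I₀) = 33.01 dB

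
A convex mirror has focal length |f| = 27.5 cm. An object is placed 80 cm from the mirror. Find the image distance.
f = −27.5 cm (convex); 1/di = 1/f − 1/do → di = -20.47 cm (virtual image, behind mirror)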